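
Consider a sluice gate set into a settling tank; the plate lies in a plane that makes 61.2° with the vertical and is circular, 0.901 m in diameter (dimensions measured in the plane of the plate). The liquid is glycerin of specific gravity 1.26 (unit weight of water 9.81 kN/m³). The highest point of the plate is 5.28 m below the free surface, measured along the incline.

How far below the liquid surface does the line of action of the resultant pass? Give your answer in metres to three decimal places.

h_p = 2.765 m

γ = 1.26 × 9.81 = 12.3606 kN/m³.
The plate makes 61.2° with the vertical, i.e. θ = 90° − 61.2° = 28.8° to the horizontal. Measuring y along the incline from the free-surface line, vertical depth h = y·sinθ with sinθ = 0.481754.
The centroid is at the centre, 0.4505 m below the top of the plate, so y_c = 5.28 + 0.4505 = 5.7305 m and h_c = 5.7305 × 0.481754 = 2.76069 m.
A = π(0.4505)² = 0.637587 m².
Resultant F = γ·h_c·A = 12.3606 × 2.76069 × 0.637587 = 21.7569 kN.
I_c = πr⁴/4 = π × 0.4505⁴/4 = 0.0323496 m⁴.
Centre of pressure: y_p = y_c + I_c/(y_c·A) = 5.7305 + 0.0323496/(5.7305 × 0.637587) = 5.7305 + 0.00885395 = 5.73935 m along the plane.
Vertically, h_p = y_p·sinθ = 5.73935 × 0.481754 = 2.76495 m.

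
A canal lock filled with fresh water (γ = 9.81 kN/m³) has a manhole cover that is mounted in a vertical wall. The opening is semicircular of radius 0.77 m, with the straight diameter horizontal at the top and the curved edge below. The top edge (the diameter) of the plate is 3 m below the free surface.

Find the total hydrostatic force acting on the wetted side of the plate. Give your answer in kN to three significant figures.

γ = 9.81 kN/m³.
The centroid of a semicircle lies 4r/(3π) = 0.326798 m from the diameter, here below the top edge, so the centroid depth is h_c = 3 + 0.326798 = 3.3268 m.
A = πr²/2 = π × 0.77²/2 = 0.931325 m².
Resultant F = γ·h_c·A = 9.81 × 3.3268 × 0.931325 = 30.3946 kN.

F ≈ 30.4 kN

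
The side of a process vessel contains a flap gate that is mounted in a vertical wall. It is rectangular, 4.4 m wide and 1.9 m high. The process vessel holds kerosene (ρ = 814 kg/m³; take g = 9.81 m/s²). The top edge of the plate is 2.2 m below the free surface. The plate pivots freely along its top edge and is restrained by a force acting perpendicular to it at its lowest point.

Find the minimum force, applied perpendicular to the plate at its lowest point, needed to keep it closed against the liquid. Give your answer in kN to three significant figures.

γ = ρg = 814 × 9.81 / 1000 = 7.98534 kN/m³.
The centroid lies 1.9/2 = 0.95 m below the top edge, so the centroid depth is h_c = 2.2 + 0.95 = 3.15 m.
A = 4.4 × 1.9 = 8.36 m².
Resultant F = γ·h_c·A = 7.98534 × 3.15 × 8.36 = 210.286 kN.
I_c = b·h³/12 = 4.4 × 1.9³/12 = 2.51497 m⁴.
Centre of pressure: y_p = y_c + I_c/(y_c·A) = 3.15 + 2.51497/(3.15 × 8.36) = 3.15 + 0.0955028 = 3.2455 m along the plane.
The resultant acts 0.95 + 0.0955028 = 1.0455 m (along the plate) below the hinge at the top edge, so the moment about the hinge is M = F × 1.0455 = 210.286 × 1.0455 = 219.854 kN·m.
A normal force at the bottom, 1.9 m from the hinge, must supply this moment: P = 219.854/1.9 = 115.713 kN.

P ≈ 116 kN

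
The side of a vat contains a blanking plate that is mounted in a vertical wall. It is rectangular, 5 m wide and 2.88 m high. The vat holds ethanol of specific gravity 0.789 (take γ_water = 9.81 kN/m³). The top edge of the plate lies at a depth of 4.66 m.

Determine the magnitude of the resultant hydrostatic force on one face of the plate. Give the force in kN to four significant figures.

γ = 0.789 × 9.81 = 7.74009 kN/m³.
The centroid lies 2.88/2 = 1.44 m below the top edge, so the centroid depth is h_c = 4.66 + 1.44 = 6.1 m.
A = 5 × 2.88 = 14.4 m².
Resultant F = γ·h_c·A = 7.74009 × 6.1 × 14.4 = 679.89 kN.

F ≈ 679.9 kN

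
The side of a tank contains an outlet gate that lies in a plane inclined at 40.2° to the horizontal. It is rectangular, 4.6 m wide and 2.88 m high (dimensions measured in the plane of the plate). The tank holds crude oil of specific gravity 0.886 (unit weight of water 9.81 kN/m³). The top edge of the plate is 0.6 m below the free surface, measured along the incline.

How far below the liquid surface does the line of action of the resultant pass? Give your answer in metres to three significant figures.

h_p = 1.54 m

γ = 0.886 × 9.81 = 8.69166 kN/m³.
Let θ = 40.2° be the plate's angle to the horizontal; measure y along the incline from where the plane meets the free surface. Vertical depth h = y·sinθ with sinθ = 0.645458.
The centroid lies 2.88/2 = 1.44 m below the top edge, so y_c = 0.6 + 1.44 = 2.04 m and h_c = 2.04 × 0.645458 = 1.31673 m.
A = 4.6 × 2.88 = 13.248 m².
Resultant F = γ·h_c·A = 8.69166 × 1.31673 × 13.248 = 151.618 kN.
I_c = b·h³/12 = 4.6 × 2.88³/12 = 9.15702 m⁴.
Centre of pressure: y_p = y_c + I_c/(y_c·A) = 2.04 + 9.15702/(2.04 × 13.248) = 2.04 + 0.338824 = 2.37882 m along the plane.
Vertically, h_p = y_p·sinθ = 2.37882 × 0.645458 = 1.53543 m.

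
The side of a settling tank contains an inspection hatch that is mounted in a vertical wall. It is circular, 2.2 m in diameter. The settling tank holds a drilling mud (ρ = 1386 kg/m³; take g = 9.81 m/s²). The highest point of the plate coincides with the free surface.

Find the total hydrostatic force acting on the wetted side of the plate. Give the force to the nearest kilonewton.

γ = ρg = 1386 × 9.81 / 1000 = 13.59666 kN/m³.
The centroid is at the centre, 1.1 m below the top of the plate, so the centroid depth is h_c = 1.1 m.
A = π(1.1)² = 3.80133 m².
Resultant F = γ·h_c·A = 13.59666 × 1.1 × 3.80133 = 56.8539 kN.

F ≈ 57 kN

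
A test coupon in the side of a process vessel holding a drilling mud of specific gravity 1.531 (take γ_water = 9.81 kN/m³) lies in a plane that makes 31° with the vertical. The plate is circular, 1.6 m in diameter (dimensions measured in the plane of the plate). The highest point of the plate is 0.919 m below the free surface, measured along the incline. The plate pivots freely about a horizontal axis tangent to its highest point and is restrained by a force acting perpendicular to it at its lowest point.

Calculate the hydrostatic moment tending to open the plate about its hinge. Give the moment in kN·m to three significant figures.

γ = 1.531 × 9.81 = 15.01911 kN/m³.
The plate makes 31° with the vertical, i.e. θ = 90° − 31° = 59° to the horizontal. Measuring y along the incline from the free-surface line, vertical depth h = y·sinθ with sinθ = 0.857167.
The centroid is at the centre, 0.8 m below the top of the plate, so y_c = 0.919 + 0.8 = 1.719 m and h_c = 1.719 × 0.857167 = 1.47347 m.
A = π(0.8)² = 2.01062 m².
Resultant F = γ·h_c·A = 15.01911 × 1.47347 × 2.01062 = 44.4954 kN.
I_c = πr⁴/4 = π × 0.8⁴/4 = 0.321699 m⁴.
Centre of pressure: y_p = y_c + I_c/(y_c·A) = 1.719 + 0.321699/(1.719 × 2.01062) = 1.719 + 0.0930773 = 1.81208 m along the plane.
The resultant acts 0.8 + 0.0930773 = 0.893077 m (along the plate) below the hinge at the top edge, so the moment about the hinge is M = F × 0.893077 = 44.4954 × 0.893077 = 39.7378 kN·m.

M ≈ 39.7 kN·m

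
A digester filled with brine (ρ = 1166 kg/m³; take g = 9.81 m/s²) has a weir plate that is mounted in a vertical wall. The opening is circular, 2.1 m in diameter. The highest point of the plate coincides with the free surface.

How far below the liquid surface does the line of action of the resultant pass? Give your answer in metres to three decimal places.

h_p = 1.313 m

γ = ρg = 1166 × 9.81 / 1000 = 11.43846 kN/m³.
The centroid is at the centre, 1.05 m below the top of the plate, so the centroid depth is h_c = 1.05 m.
A = π(1.05)² = 3.46361 m².
Resultant F = γ·h_c·A = 11.43846 × 1.05 × 3.46361 = 41.5993 kN.
I_c = πr⁴/4 = π × 1.05⁴/4 = 0.954656 m⁴.
Centre of pressure: y_p = y_c + I_c/(y_c·A) = 1.05 + 0.954656/(1.05 × 3.46361) = 1.05 + 0.2625 = 1.3125 m along the plane.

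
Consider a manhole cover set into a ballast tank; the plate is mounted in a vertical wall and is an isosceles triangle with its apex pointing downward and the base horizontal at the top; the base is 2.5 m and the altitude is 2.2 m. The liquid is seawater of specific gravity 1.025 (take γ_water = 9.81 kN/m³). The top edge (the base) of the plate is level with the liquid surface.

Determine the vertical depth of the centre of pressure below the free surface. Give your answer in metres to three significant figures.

γ = 1.025 × 9.81 = 10.05525 kN/m³.
With the apex down, the centroid sits h/3 = 2.2/3 = 0.733333 m below the base (the top edge), so the centroid depth is h_c = 0.733333 m.
A = ½ × 2.5 × 2.2 = 2.75 m².
Resultant F = γ·h_c·A = 10.05525 × 0.733333 × 2.75 = 20.2781 kN.
I_c = b·h³/36 = 2.5 × 2.2³/36 = 0.739444 m⁴.
Centre of pressure: y_p = y_c + I_c/(y_c·A) = 0.733333 + 0.739444/(0.733333 × 2.75) = 0.733333 + 0.366667 = 1.1 m along the plane.

h_p = 1.10 m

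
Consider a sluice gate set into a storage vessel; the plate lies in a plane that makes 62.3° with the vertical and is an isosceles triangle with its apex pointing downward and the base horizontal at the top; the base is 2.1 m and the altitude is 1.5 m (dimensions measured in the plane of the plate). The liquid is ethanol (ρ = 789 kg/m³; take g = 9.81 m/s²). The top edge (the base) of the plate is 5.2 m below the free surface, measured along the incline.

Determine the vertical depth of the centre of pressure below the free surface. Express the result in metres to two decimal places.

h_p = 2.66 m

γ = ρg = 789 × 9.81 / 1000 = 7.74009 kN/m³.
The plate makes 62.3° with the vertical, i.e. θ = 90° − 62.3° = 27.7° to the horizontal. Measuring y along the incline from the free-surface line, vertical depth h = y·sinθ with sinθ = 0.464842.
With the apex down, the centroid sits h/3 = 1.5/3 = 0.5 m below the base (the top edge), so y_c = 5.2 + 0.5 = 5.7 m and h_c = 5.7 × 0.464842 = 2.6496 m.
A = ½ × 2.1 × 1.5 = 1.575 m².
Resultant F = γ·h_c·A = 7.74009 × 2.6496 × 1.575 = 32.3003 kN.
I_c = b·h³/36 = 2.1 × 1.5³/36 = 0.196875 m⁴.
Centre of pressure: y_p = y_c + I_c/(y_c·A) = 5.7 + 0.196875/(5.7 × 1.575) = 5.7 + 0.0219298 = 5.72193 m along the plane.
Vertically, h_p = y_p·sinθ = 5.72193 × 0.464842 = 2.65979 m.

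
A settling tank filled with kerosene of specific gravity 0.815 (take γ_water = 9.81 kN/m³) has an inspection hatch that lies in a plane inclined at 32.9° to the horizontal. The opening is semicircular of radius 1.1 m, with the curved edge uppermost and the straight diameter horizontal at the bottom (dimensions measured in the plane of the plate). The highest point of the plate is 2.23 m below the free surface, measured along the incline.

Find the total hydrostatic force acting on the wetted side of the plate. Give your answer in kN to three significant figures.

F ≈ 23.6 kN

γ = 0.815 × 9.81 = 7.99515 kN/m³.
Let θ = 32.9° be the plate's angle to the horizontal; measure y along the incline from where the plane meets the free surface. Vertical depth h = y·sinθ with sinθ = 0.543174.
The centroid lies 4r/(3π) = 0.466854 m above the diameter, so r − 4r/(3π) = 1.1 − 0.466854 = 0.633146 m below the topmost point, so y_c = 2.23 + 0.633146 = 2.86315 m and h_c = 2.86315 × 0.543174 = 1.55519 m.
A = πr²/2 = π × 1.1²/2 = 1.90066 m².
Resultant F = γ·h_c·A = 7.99515 × 1.55519 × 1.90066 = 23.6328 kN.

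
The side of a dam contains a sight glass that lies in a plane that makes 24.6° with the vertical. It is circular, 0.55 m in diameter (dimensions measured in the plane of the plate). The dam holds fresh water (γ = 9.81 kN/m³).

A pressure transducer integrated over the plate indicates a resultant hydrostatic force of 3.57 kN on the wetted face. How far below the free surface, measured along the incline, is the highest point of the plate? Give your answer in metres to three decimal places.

γ = 9.81 kN/m³.
A = π(0.275)² = 0.237583 m².
From F = γ·h_c·A, the centroid depth is h_c = 3.57/(9.81 × 0.237583) = 1.53174 m.
The plate makes 24.6° with the vertical, i.e. θ = 90° − 24.6° = 65.4° to the horizontal. Measuring y along the incline from the free-surface line, vertical depth h = y·sinθ with sinθ = 0.909236.
Along the incline, y_c = h_c/sinθ = 1.53174/0.909236 = 1.68465 m.
The centroid is at the centre, 0.275 m below the top of the plate, so the highest point sits at y_top = 1.68465 − 0.275 = 1.40965 m along the incline.

y_top ≈ 1.410 m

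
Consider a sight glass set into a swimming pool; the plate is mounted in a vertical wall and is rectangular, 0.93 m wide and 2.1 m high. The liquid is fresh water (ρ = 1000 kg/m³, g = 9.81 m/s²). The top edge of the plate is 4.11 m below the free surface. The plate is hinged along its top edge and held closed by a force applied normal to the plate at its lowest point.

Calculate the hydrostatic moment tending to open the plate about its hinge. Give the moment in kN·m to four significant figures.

γ = ρg = 1000 × 9.81 = 9810 N/m³ = 9.81 kN/m³.
The centroid lies 2.1/2 = 1.05 m below the top edge, so the centroid depth is h_c = 4.11 + 1.05 = 5.16 m.
A = 0.93 × 2.1 = 1.953 m².
Resultant F = γ·h_c·A = 9.81 × 5.16 × 1.953 = 98.8601 kN.
I_c = b·h³/12 = 0.93 × 2.1³/12 = 0.717728 m⁴.
Centre of pressure: y_p = y_c + I_c/(y_c·A) = 5.16 + 0.717728/(5.16 × 1.953) = 5.16 + 0.071221 = 5.23122 m along the plane.
The resultant acts 1.05 + 0.071221 = 1.12122 m (along the plate) below the hinge at the top edge, so the moment about the hinge is M = F × 1.12122 = 98.8601 × 1.12122 = 110.844 kN·m.

M ≈ 110.8 kN·m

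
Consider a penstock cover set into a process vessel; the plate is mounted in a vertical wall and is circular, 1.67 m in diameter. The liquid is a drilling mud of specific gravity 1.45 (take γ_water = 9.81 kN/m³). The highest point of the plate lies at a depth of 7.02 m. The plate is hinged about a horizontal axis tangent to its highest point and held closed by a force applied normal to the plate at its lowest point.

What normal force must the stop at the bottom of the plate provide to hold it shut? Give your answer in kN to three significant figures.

P ≈ 126 kN

γ = 1.45 × 9.81 = 14.2245 kN/m³.
The centroid is at the centre, 0.835 m below the top of the plate, so the centroid depth is h_c = 7.02 + 0.835 = 7.855 m.
A = π(0.835)² = 2.1904 m².
Resultant F = γ·h_c·A = 14.2245 × 7.855 × 2.1904 = 244.741 kN.
I_c = πr⁴/4 = π × 0.835⁴/4 = 0.3818 m⁴.
Centre of pressure: y_p = y_c + I_c/(y_c·A) = 7.855 + 0.3818/(7.855 × 2.1904) = 7.855 + 0.0221905 = 7.87719 m along the plane.
The resultant acts 0.835 + 0.0221905 = 0.85719 m (along the plate) below the hinge at the top edge, so the moment about the hinge is M = F × 0.85719 = 244.741 × 0.85719 = 209.79 kN·m.
A normal force at the bottom, 1.67 m from the hinge, must supply this moment: P = 209.79/1.67 = 125.623 kN.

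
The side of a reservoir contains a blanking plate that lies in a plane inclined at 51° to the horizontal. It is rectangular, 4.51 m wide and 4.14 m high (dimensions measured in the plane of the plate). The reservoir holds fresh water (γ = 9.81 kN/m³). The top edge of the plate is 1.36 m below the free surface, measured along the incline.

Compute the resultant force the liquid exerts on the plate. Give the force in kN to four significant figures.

F ≈ 488.3 kN

γ = 9.81 kN/m³.
Let θ = 51° be the plate's angle to the horizontal; measure y along the incline from where the plane meets the free surface. Vertical depth h = y·sinθ with sinθ = 0.777146.
The centroid lies 4.14/2 = 2.07 m below the top edge, so y_c = 1.36 + 2.07 = 3.43 m and h_c = 3.43 × 0.777146 = 2.66561 m.
A = 4.51 × 4.14 = 18.6714 m².
Resultant F = γ·h_c·A = 9.81 × 2.66561 × 18.6714 = 488.25 kN.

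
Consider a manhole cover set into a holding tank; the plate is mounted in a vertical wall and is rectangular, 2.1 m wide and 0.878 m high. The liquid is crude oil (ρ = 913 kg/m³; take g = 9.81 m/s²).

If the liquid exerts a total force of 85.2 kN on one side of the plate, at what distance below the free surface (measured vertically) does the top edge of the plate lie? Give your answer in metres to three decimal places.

d_top ≈ 4.720 m

γ = ρg = 913 × 9.81 / 1000 = 8.95653 kN/m³.
A = 2.1 × 0.878 = 1.8438 m².
From F = γ·h_c·A, the centroid depth is h_c = 85.2/(8.95653 × 1.8438) = 5.15924 m.
The centroid lies 0.878/2 = 0.439 m below the top edge, so the top edge sits at h_top = 5.15924 − 0.439 = 4.72024 m below the surface.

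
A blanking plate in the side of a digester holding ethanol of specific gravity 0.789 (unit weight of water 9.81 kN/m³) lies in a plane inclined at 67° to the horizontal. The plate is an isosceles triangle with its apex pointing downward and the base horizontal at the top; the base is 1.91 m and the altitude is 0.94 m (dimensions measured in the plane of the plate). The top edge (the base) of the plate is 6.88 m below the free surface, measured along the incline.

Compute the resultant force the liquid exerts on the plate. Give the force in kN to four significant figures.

γ = 0.789 × 9.81 = 7.74009 kN/m³.
Let θ = 67° be the plate's angle to the horizontal; measure y along the incline from where the plane meets the free surface. Vertical depth h = y·sinθ with sinθ = 0.920505.
With the apex down, the centroid sits h/3 = 0.94/3 = 0.313333 m below the base (the top edge), so y_c = 6.88 + 0.313333 = 7.19333 m and h_c = 7.19333 × 0.920505 = 6.6215 m.
A = ½ × 1.91 × 0.94 = 0.8977 m².
Resultant F = γ·h_c·A = 7.74009 × 6.6215 × 0.8977 = 46.008 kN.

F ≈ 46.01 kN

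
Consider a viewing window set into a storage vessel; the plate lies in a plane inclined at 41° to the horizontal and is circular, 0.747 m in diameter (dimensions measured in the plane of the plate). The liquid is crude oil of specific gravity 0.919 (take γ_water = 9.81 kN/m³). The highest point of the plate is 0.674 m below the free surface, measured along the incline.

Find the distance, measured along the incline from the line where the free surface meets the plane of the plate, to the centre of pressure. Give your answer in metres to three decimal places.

γ = 0.919 × 9.81 = 9.01539 kN/m³.
Let θ = 41° be the plate's angle to the horizontal; measure y along the incline from where the plane meets the free surface. Vertical depth h = y·sinθ with sinθ = 0.656059.
The centroid is at the centre, 0.3735 m below the top of the plate, so y_c = 0.674 + 0.3735 = 1.0475 m and h_c = 1.0475 × 0.656059 = 0.687222 m.
A = π(0.3735)² = 0.438259 m².
Resultant F = γ·h_c·A = 9.01539 × 0.687222 × 0.438259 = 2.71527 kN.
I_c = πr⁴/4 = π × 0.3735⁴/4 = 0.0152845 m⁴.
Centre of pressure: y_p = y_c + I_c/(y_c·A) = 1.0475 + 0.0152845/(1.0475 × 0.438259) = 1.0475 + 0.033294 = 1.08079 m along the plane.

y_p = 1.081 m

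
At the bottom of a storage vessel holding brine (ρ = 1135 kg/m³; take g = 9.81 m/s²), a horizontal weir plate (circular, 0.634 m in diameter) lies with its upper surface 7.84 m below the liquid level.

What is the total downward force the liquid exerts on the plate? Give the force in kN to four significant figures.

γ = ρg = 1135 × 9.81 / 1000 = 11.13435 kN/m³.
The plate is horizontal, so pressure is uniform at p = γ·h = 11.13435 × 7.84 = 87.2933 kN/m².
A = π(0.317)² = 0.315696 m².
F = p·A = 87.2933 × 0.315696 = 27.5581 kN.

F ≈ 27.56 kN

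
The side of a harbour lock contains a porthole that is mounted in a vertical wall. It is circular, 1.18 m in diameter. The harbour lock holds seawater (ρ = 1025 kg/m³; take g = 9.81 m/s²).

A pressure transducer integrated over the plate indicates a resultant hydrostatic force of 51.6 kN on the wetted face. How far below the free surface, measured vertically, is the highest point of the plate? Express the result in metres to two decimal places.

γ = ρg = 1025 × 9.81 / 1000 = 10.05525 kN/m³.
A = π(0.59)² = 1.09359 m².
From F = γ·h_c·A, the centroid depth is h_c = 51.6/(10.05525 × 1.09359) = 4.69248 m.
The centroid is at the centre, 0.59 m below the top of the plate, so the highest point sits at h_top = 4.69248 − 0.59 = 4.10248 m below the surface.

d_top ≈ 4.10 m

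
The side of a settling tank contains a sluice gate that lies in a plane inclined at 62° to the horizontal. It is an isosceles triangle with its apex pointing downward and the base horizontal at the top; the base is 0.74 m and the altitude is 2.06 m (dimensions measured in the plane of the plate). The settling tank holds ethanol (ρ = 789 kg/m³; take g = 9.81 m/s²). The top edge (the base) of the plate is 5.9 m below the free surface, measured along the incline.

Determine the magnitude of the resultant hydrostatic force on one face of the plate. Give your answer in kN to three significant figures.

F ≈ 34.3 kN

γ = ρg = 789 × 9.81 / 1000 = 7.74009 kN/m³.
Let θ = 62° be the plate's angle to the horizontal; measure y along the incline from where the plane meets the free surface. Vertical depth h = y·sinθ with sinθ = 0.882948.
With the apex down, the centroid sits h/3 = 2.06/3 = 0.686667 m below the base (the top edge), so y_c = 5.9 + 0.686667 = 6.58667 m and h_c = 6.58667 × 0.882948 = 5.81569 m.
A = ½ × 0.74 × 2.06 = 0.7622 m².
Resultant F = γ·h_c·A = 7.74009 × 5.81569 × 0.7622 = 34.3096 kN.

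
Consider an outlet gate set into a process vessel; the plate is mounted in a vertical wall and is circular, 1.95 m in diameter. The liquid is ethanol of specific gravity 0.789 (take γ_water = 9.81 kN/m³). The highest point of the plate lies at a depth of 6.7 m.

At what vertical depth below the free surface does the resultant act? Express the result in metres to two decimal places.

γ = 0.789 × 9.81 = 7.74009 kN/m³.
The centroid is at the centre, 0.975 m below the top of the plate, so the centroid depth is h_c = 6.7 + 0.975 = 7.675 m.
A = π(0.975)² = 2.98648 m².
Resultant F = γ·h_c·A = 7.74009 × 7.675 × 2.98648 = 177.412 kN.
I_c = πr⁴/4 = π × 0.975⁴/4 = 0.709755 m⁴.
Centre of pressure: y_p = y_c + I_c/(y_c·A) = 7.675 + 0.709755/(7.675 × 2.98648) = 7.675 + 0.030965 = 7.70596 m along the plane.

h_p = 7.71 m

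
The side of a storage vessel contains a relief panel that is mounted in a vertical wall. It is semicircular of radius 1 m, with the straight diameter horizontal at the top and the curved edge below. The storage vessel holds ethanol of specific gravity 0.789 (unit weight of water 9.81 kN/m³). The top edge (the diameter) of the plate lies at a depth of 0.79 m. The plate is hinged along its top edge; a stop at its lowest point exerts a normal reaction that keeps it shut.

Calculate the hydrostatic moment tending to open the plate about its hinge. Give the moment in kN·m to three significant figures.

γ = 0.789 × 9.81 = 7.74009 kN/m³.
The centroid of a semicircle lies 4r/(3π) = 0.424413 m from the diameter, here below the top edge, so the centroid depth is h_c = 0.79 + 0.424413 = 1.21441 m.
A = πr²/2 = π × 1²/2 = 1.5708 m².
Resultant F = γ·h_c·A = 7.74009 × 1.21441 × 1.5708 = 14.765 kN.
I_c = (π/8 − 8/(9π))·r⁴ = 0.109757 × 1⁴ = 0.109757 m⁴.
Centre of pressure: y_p = y_c + I_c/(y_c·A) = 1.21441 + 0.109757/(1.21441 × 1.5708) = 1.21441 + 0.0575368 = 1.27195 m along the plane.
The resultant acts 0.424413 + 0.0575368 = 0.48195 m (along the plate) below the hinge at the top edge, so the moment about the hinge is M = F × 0.48195 = 14.765 × 0.48195 = 7.11599 kN·m.

M ≈ 7.12 kN·m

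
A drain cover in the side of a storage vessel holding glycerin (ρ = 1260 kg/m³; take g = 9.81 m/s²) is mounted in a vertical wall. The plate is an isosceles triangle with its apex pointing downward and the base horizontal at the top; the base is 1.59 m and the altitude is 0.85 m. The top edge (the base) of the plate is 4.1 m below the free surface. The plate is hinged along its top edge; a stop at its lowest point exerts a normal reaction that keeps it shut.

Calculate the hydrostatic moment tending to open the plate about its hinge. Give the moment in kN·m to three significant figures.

M ≈ 10.7 kN·m

γ = ρg = 1260 × 9.81 / 1000 = 12.3606 kN/m³.
With the apex down, the centroid sits h/3 = 0.85/3 = 0.283333 m below the base (the top edge), so the centroid depth is h_c = 4.1 + 0.283333 = 4.38333 m.
A = ½ × 1.59 × 0.85 = 0.67575 m².
Resultant F = γ·h_c·A = 12.3606 × 4.38333 × 0.67575 = 36.6125 kN.
I_c = b·h³/36 = 1.59 × 0.85³/36 = 0.0271239 m⁴.
Centre of pressure: y_p = y_c + I_c/(y_c·A) = 4.38333 + 0.0271239/(4.38333 × 0.67575) = 4.38333 + 0.00915718 = 4.39249 m along the plane.
The resultant acts 0.283333 + 0.00915718 = 0.29249 m (along the plate) below the hinge at the top edge, so the moment about the hinge is M = F × 0.29249 = 36.6125 × 0.29249 = 10.7088 kN·m.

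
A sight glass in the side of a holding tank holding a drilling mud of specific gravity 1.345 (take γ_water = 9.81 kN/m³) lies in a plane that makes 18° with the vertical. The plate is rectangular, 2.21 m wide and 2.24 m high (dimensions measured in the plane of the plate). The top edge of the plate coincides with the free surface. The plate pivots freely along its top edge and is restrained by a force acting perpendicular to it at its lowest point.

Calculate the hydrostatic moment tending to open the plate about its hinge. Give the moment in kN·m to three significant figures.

γ = 1.345 × 9.81 = 13.19445 kN/m³.
The plate makes 18° with the vertical, i.e. θ = 90° − 18° = 72° to the horizontal. Measuring y along the incline from the free-surface line, vertical depth h = y·sinθ with sinθ = 0.951057.
The centroid lies 2.24/2 = 1.12 m below the top edge, so y_c = 1.12 m and h_c = 1.12 × 0.951057 = 1.06518 m.
A = 2.21 × 2.24 = 4.9504 m².
Resultant F = γ·h_c·A = 13.19445 × 1.06518 × 4.9504 = 69.5752 kN.
I_c = b·h³/12 = 2.21 × 2.24³/12 = 2.06993 m⁴.
Centre of pressure: y_p = y_c + I_c/(y_c·A) = 1.12 + 2.06993/(1.12 × 4.9504) = 1.12 + 0.373334 = 1.49333 m along the plane.
The resultant acts 1.12 + 0.373334 = 1.49333 m (along the plate) below the hinge at the top edge, so the moment about the hinge is M = F × 1.49333 = 69.5752 × 1.49333 = 103.899 kN·m.

M ≈ 104 kN·m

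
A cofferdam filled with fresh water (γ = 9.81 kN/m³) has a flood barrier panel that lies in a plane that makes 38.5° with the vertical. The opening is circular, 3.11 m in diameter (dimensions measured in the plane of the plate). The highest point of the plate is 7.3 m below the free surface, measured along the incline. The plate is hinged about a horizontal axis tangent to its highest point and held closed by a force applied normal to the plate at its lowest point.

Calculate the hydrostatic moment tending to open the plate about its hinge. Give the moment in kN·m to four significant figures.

M ≈ 838.3 kN·m

γ = 9.81 kN/m³.
The plate makes 38.5° with the vertical, i.e. θ = 90° − 38.5° = 51.5° to the horizontal. Measuring y along the incline from the free-surface line, vertical depth h = y·sinθ with sinθ = 0.782608.
The centroid is at the centre, 1.555 m below the top of the plate, so y_c = 7.3 + 1.555 = 8.855 m and h_c = 8.855 × 0.782608 = 6.92999 m.
A = π(1.555)² = 7.59645 m².
Resultant F = γ·h_c·A = 9.81 × 6.92999 × 7.59645 = 516.431 kN.
I_c = πr⁴/4 = π × 1.555⁴/4 = 4.5921 m⁴.
Centre of pressure: y_p = y_c + I_c/(y_c·A) = 8.855 + 4.5921/(8.855 × 7.59645) = 8.855 + 0.0682672 = 8.92327 m along the plane.
The resultant acts 1.555 + 0.0682672 = 1.62327 m (along the plate) below the hinge at the top edge, so the moment about the hinge is M = F × 1.62327 = 516.431 × 1.62327 = 838.307 kN·m.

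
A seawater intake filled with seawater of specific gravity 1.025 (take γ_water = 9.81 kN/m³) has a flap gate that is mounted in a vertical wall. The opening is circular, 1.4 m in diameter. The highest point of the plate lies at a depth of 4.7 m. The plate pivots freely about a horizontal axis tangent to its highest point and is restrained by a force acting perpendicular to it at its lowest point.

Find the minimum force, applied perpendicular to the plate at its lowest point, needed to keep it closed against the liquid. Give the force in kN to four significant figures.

γ = 1.025 × 9.81 = 10.05525 kN/m³.
The centroid is at the centre, 0.7 m below the top of the plate, so the centroid depth is h_c = 4.7 + 0.7 = 5.4 m.
A = π(0.7)² = 1.53938 m².
Resultant F = γ·h_c·A = 10.05525 × 5.4 × 1.53938 = 83.5858 kN.
I_c = πr⁴/4 = π × 0.7⁴/4 = 0.188574 m⁴.
Centre of pressure: y_p = y_c + I_c/(y_c·A) = 5.4 + 0.188574/(5.4 × 1.53938) = 5.4 + 0.0226852 = 5.42269 m along the plane.
The resultant acts 0.7 + 0.0226852 = 0.722685 m (along the plate) below the hinge at the top edge, so the moment about the hinge is M = F × 0.722685 = 83.5858 × 0.722685 = 60.4062 kN·m.
A normal force at the bottom, 1.4 m from the hinge, must supply this moment: P = 60.4062/1.4 = 43.1473 kN.

P ≈ 43.15 kN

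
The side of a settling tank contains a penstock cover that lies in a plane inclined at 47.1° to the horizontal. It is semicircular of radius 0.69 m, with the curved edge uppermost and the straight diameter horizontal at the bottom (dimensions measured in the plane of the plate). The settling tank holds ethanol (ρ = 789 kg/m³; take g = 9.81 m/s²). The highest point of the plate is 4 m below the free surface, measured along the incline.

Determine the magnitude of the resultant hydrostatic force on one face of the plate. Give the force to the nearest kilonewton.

γ = ρg = 789 × 9.81 / 1000 = 7.74009 kN/m³.
Let θ = 47.1° be the plate's angle to the horizontal; measure y along the incline from where the plane meets the free surface. Vertical depth h = y·sinθ with sinθ = 0.732543.
The centroid lies 4r/(3π) = 0.292845 m above the diameter, so r − 4r/(3π) = 0.69 − 0.292845 = 0.397155 m below the topmost point, so y_c = 4 + 0.397155 = 4.39715 m and h_c = 4.39715 × 0.732543 = 3.2211 m.
A = πr²/2 = π × 0.69²/2 = 0.747856 m².
Resultant F = γ·h_c·A = 7.74009 × 3.2211 × 0.747856 = 18.6452 kN.

F ≈ 19 kN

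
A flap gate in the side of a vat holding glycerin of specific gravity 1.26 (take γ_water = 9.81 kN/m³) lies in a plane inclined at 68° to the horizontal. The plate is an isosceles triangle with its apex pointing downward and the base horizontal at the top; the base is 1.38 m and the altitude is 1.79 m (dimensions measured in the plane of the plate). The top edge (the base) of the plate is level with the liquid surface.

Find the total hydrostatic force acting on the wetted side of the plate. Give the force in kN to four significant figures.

F ≈ 8.446 kN

γ = 1.26 × 9.81 = 12.3606 kN/m³.
Let θ = 68° be the plate's angle to the horizontal; measure y along the incline from where the plane meets the free surface. Vertical depth h = y·sinθ with sinθ = 0.927184.
With the apex down, the centroid sits h/3 = 1.79/3 = 0.596667 m below the base (the top edge), so y_c = 0.596667 m and h_c = 0.596667 × 0.927184 = 0.55322 m.
A = ½ × 1.38 × 1.79 = 1.2351 m².
Resultant F = γ·h_c·A = 12.3606 × 0.55322 × 1.2351 = 8.44578 kN.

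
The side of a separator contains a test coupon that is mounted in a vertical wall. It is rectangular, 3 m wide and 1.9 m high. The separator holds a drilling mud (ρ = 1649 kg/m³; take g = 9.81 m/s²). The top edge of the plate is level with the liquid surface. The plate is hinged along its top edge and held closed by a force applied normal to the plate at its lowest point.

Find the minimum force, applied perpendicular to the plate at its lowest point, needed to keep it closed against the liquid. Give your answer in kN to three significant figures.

γ = ρg = 1649 × 9.81 / 1000 = 16.17669 kN/m³.
The centroid lies 1.9/2 = 0.95 m below the top edge, so the centroid depth is h_c = 0.95 m.
A = 3 × 1.9 = 5.7 m².
Resultant F = γ·h_c·A = 16.17669 × 0.95 × 5.7 = 87.5968 kN.
I_c = b·h³/12 = 3 × 1.9³/12 = 1.71475 m⁴.
Centre of pressure: y_p = y_c + I_c/(y_c·A) = 0.95 + 1.71475/(0.95 × 5.7) = 0.95 + 0.316667 = 1.26667 m along the plane.
The resultant acts 0.95 + 0.316667 = 1.26667 m (along the plate) below the hinge at the top edge, so the moment about the hinge is M = F × 1.26667 = 87.5968 × 1.26667 = 110.956 kN·m.
A normal force at the bottom, 1.9 m from the hinge, must supply this moment: P = 110.956/1.9 = 58.3979 kN.

P ≈ 58.4 kN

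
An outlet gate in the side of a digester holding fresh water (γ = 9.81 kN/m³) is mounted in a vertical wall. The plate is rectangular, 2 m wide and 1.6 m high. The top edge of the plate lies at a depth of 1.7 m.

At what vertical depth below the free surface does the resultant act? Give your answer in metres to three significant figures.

h_p = 2.59 m

γ = 9.81 kN/m³.
The centroid lies 1.6/2 = 0.8 m below the top edge, so the centroid depth is h_c = 1.7 + 0.8 = 2.5 m.
A = 2 × 1.6 = 3.2 m².
Resultant F = γ·h_c·A = 9.81 × 2.5 × 3.2 = 78.48 kN.
I_c = b·h³/12 = 2 × 1.6³/12 = 0.682667 m⁴.
Centre of pressure: y_p = y_c + I_c/(y_c·A) = 2.5 + 0.682667/(2.5 × 3.2) = 2.5 + 0.0853334 = 2.58533 m along the plane.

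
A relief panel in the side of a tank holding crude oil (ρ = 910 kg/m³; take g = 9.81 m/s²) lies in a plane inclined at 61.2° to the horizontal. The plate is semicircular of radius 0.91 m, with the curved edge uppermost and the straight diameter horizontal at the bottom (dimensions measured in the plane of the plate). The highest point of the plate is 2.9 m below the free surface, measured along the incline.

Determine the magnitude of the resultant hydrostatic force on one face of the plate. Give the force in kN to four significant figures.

F ≈ 34.84 kN

γ = ρg = 910 × 9.81 / 1000 = 8.9271 kN/m³.
Let θ = 61.2° be the plate's angle to the horizontal; measure y along the incline from where the plane meets the free surface. Vertical depth h = y·sinθ with sinθ = 0.876307.
The centroid lies 4r/(3π) = 0.386216 m above the diameter, so r − 4r/(3π) = 0.91 − 0.386216 = 0.523784 m below the topmost point, so y_c = 2.9 + 0.523784 = 3.42378 m and h_c = 3.42378 × 0.876307 = 3.00028 m.
A = πr²/2 = π × 0.91²/2 = 1.30078 m².
Resultant F = γ·h_c·A = 8.9271 × 3.00028 × 1.30078 = 34.8398 kN.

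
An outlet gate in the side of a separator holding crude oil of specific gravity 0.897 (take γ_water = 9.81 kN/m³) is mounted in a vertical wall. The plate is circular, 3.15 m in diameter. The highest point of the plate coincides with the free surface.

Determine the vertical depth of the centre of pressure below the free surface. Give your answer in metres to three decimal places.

h_p = 1.969 m

γ = 0.897 × 9.81 = 8.79957 kN/m³.
The centroid is at the centre, 1.575 m below the top of the plate, so the centroid depth is h_c = 1.575 m.
A = π(1.575)² = 7.79311 m².
Resultant F = γ·h_c·A = 8.79957 × 1.575 × 7.79311 = 108.007 kN.
I_c = πr⁴/4 = π × 1.575⁴/4 = 4.83295 m⁴.
Centre of pressure: y_p = y_c + I_c/(y_c·A) = 1.575 + 4.83295/(1.575 × 7.79311) = 1.575 + 0.39375 = 1.96875 m along the plane.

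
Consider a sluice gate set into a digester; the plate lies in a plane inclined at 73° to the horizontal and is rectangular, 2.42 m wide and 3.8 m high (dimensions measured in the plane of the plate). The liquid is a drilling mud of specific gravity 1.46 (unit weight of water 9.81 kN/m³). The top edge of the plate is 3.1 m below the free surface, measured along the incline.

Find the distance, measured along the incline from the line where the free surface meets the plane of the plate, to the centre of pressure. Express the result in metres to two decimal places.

y_p = 5.24 m

γ = 1.46 × 9.81 = 14.3226 kN/m³.
Let θ = 73° be the plate's angle to the horizontal; measure y along the incline from where the plane meets the free surface. Vertical depth h = y·sinθ with sinθ = 0.956305.
The centroid lies 3.8/2 = 1.9 m below the top edge, so y_c = 3.1 + 1.9 = 5 m and h_c = 5 × 0.956305 = 4.78153 m.
A = 2.42 × 3.8 = 9.196 m².
Resultant F = γ·h_c·A = 14.3226 × 4.78153 × 9.196 = 629.778 kN.
I_c = b·h³/12 = 2.42 × 3.8³/12 = 11.0659 m⁴.
Centre of pressure: y_p = y_c + I_c/(y_c·A) = 5 + 11.0659/(5 × 9.196) = 5 + 0.240668 = 5.24067 m along the plane.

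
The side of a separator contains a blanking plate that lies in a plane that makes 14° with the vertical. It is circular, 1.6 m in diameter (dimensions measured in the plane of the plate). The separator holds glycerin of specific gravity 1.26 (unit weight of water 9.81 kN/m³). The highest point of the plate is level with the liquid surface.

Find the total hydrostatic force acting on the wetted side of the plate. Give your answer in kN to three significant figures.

F ≈ 19.3 kN

γ = 1.26 × 9.81 = 12.3606 kN/m³.
The plate makes 14° with the vertical, i.e. θ = 90° − 14° = 76° to the horizontal. Measuring y along the incline from the free-surface line, vertical depth h = y·sinθ with sinθ = 0.970296.
The centroid is at the centre, 0.8 m below the top of the plate, so y_c = 0.8 m and h_c = 0.8 × 0.970296 = 0.776237 m.
A = π(0.8)² = 2.01062 m².
Resultant F = γ·h_c·A = 12.3606 × 0.776237 × 2.01062 = 19.2914 kN.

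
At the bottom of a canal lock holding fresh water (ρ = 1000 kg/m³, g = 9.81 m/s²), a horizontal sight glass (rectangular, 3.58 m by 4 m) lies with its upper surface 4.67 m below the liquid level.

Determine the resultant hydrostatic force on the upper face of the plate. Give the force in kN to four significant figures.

γ = ρg = 1000 × 9.81 = 9810 N/m³ = 9.81 kN/m³.
The plate is horizontal, so pressure is uniform at p = γ·h = 9.81 × 4.67 = 45.8127 kN/m².
A = 3.58 × 4 = 14.32 m².
F = p·A = 45.8127 × 14.32 = 656.038 kN.

F ≈ 656.0 kN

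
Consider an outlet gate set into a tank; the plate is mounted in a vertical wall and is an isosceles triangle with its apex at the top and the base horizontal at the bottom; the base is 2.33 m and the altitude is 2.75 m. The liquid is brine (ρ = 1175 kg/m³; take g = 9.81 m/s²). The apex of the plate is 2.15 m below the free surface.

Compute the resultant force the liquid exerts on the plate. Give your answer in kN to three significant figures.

F ≈ 147 kN

γ = ρg = 1175 × 9.81 / 1000 = 11.52675 kN/m³.
With the apex up, the centroid sits 2h/3 = 2 × 2.75/3 = 1.83333 m below the apex, so the centroid depth is h_c = 2.15 + 1.83333 = 3.98333 m.
A = ½ × 2.33 × 2.75 = 3.20375 m².
Resultant F = γ·h_c·A = 11.52675 × 3.98333 × 3.20375 = 147.1 kN.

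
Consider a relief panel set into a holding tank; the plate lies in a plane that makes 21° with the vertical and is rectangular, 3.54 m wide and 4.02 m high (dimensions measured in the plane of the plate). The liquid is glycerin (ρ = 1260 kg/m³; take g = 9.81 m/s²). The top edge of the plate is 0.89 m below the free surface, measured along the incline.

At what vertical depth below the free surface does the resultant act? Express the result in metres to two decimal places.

h_p = 3.14 m

γ = ρg = 1260 × 9.81 / 1000 = 12.3606 kN/m³.
The plate makes 21° with the vertical, i.e. θ = 90° − 21° = 69° to the horizontal. Measuring y along the incline from the free-surface line, vertical depth h = y·sinθ with sinθ = 0.933580.
The centroid lies 4.02/2 = 2.01 m below the top edge, so y_c = 0.89 + 2.01 = 2.9 m and h_c = 2.9 × 0.933580 = 2.70738 m.
A = 3.54 × 4.02 = 14.2308 m².
Resultant F = γ·h_c·A = 12.3606 × 2.70738 × 14.2308 = 476.231 kN.
I_c = b·h³/12 = 3.54 × 4.02³/12 = 19.1646 m⁴.
Centre of pressure: y_p = y_c + I_c/(y_c·A) = 2.9 + 19.1646/(2.9 × 14.2308) = 2.9 + 0.464379 = 3.36438 m along the plane.
Vertically, h_p = y_p·sinθ = 3.36438 × 0.933580 = 3.14092 m.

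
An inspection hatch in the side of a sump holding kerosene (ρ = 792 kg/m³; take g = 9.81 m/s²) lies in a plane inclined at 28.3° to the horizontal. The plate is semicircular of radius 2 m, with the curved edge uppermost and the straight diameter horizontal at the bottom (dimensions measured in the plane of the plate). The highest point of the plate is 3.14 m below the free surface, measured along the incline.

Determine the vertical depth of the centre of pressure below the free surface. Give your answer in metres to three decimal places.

γ = ρg = 792 × 9.81 / 1000 = 7.76952 kN/m³.
Let θ = 28.3° be the plate's angle to the horizontal; measure y along the incline from where the plane meets the free surface. Vertical depth h = y·sinθ with sinθ = 0.474088.
The centroid lies 4r/(3π) = 0.848826 m above the diameter, so r − 4r/(3π) = 2 − 0.848826 = 1.15117 m below the topmost point, so y_c = 3.14 + 1.15117 = 4.29117 m and h_c = 4.29117 × 0.474088 = 2.03439 m.
A = πr²/2 = π × 2²/2 = 6.28319 m².
Resultant F = γ·h_c·A = 7.76952 × 2.03439 × 6.28319 = 99.3136 kN.
I_c = (π/8 − 8/(9π))·r⁴ = 0.109757 × 2⁴ = 1.75611 m⁴.
Centre of pressure: y_p = y_c + I_c/(y_c·A) = 4.29117 + 1.75611/(4.29117 × 6.28319) = 4.29117 + 0.0651322 = 4.3563 m along the plane.
Vertically, h_p = y_p·sinθ = 4.3563 × 0.474088 = 2.06527 m.

h_p = 2.065 m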